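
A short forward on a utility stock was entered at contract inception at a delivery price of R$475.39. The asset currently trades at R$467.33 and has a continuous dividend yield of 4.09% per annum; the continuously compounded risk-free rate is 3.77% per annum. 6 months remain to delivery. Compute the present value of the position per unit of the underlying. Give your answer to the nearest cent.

R$8.64

Current fair forward for the remaining 6 months: F = S·e^((r − q)·T), (r − q) = 0.0377 − 0.0409 = -0.0032
F = 467.33 · e^(-0.0032 × 6/12) = 467.33 × 0.998401 = 466.5827
Value of long forward = (F − K)·e^(−rT) = (466.5827 − 475.39) · e^(−0.0377·6/12)
= -8.8073 × 0.981327 = -8.64
Short position value = −(long value) = R$8.64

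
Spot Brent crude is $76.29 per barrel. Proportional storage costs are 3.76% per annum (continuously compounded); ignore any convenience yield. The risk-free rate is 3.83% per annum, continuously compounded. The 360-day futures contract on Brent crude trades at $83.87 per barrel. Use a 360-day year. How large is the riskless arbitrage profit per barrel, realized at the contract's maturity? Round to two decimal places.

Fair futures: F* = S·e^(carry·T), with carry = (r + u) = 0.0383 + 0.0376 = 0.0759
F* = 76.29 · e^(0.0759 × 360/360) = 76.29 · e^0.075900 = 76.29 × 1.078855 = $82.3058
Market $83.87 > fair $82.3058: forward overpriced → cash-and-carry (buy spot, short the forward).
At maturity, profit = |F_mkt − F*| = |83.87 − 82.3058| = $1.56 per barrel

$1.56 per barrel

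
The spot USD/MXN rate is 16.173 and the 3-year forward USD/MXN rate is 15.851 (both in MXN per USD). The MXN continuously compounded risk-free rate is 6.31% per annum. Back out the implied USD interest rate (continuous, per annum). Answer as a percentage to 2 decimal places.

6.98%

F = S·e^((r_MXN − r_USD)T) ⇒ r_USD = r_MXN − ln(F/S)/T
ln(15.851/16.173) = -0.020111; /(3) = -0.006704
r_USD = 0.0631 + 0.006704 = 0.069804
r_USD = 6.98%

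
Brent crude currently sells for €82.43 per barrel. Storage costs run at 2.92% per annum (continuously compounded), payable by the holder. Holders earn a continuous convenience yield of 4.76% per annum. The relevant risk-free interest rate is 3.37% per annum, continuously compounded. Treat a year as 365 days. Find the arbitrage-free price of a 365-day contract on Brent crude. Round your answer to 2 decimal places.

€83.70 per barrel

Net carry = r + u − y = 0.0337 + 0.0292 − 0.0476 = 0.0153
F = S·e^((r+u−y)T) = 82.43 · e^(0.0153 × 365/365) = 82.43 · e^0.015300
= 82.43 × 1.015418 = €83.70 per barrel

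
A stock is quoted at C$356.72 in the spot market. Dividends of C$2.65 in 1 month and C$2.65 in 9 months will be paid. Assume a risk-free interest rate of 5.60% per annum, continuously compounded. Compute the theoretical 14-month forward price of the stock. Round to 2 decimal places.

PV(dividends) I = 2.65·e^(−0.0560·1/12) + 2.65·e^(−0.0560·9/12)
I = 2.6377 + 2.5410 = 5.1787
F = (S − I)·e^(rT) = (356.72 − 5.1787) · e^(0.0560·14/12)
= 351.5413 · e^0.065333 = 351.5413 × 1.067514 = C$375.28

C$375.28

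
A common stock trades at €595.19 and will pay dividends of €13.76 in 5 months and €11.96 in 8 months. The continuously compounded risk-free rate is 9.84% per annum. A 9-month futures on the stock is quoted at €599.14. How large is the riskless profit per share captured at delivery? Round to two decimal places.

€15.36 per share

PV(dividends) I = 13.76·e^(−0.0984·5/12) + 11.96·e^(−0.0984·8/12) = 24.4079
Fair futures F* = (S − I)·e^(rT) = (595.19 − 24.4079)·e^0.073800 = 570.7821 × 1.076591 = 614.4989
Market €599.14 < fair 614.4989: forward underpriced → reverse cash-and-carry (short the stock, invest proceeds at r, pay the dividends, go long the forward).
Profit at T = |F_mkt − F*| = |599.14 − 614.4989| = €15.36 per share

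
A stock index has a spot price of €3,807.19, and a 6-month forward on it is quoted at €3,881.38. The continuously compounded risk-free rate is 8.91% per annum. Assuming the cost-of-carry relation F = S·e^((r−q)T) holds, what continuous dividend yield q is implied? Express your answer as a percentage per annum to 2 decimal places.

From F = S·e^((r−q)T): (r − q) = ln(F/S)/T
ln(3881.38/3807.19) = ln(1.019487) = 0.019300
(r − q) = 0.019300 / (6/12) = 0.038600
q = r − ln(F/S)/T = 0.0891 − 0.038600 = 0.050500
q = 5.05%

5.05%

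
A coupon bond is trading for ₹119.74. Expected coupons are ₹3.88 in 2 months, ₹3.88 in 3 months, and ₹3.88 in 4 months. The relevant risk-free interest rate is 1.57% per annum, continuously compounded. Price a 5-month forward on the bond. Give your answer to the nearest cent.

PV(coupons) I = 3.88·e^(−0.0157·2/12) + 3.88·e^(−0.0157·3/12) + 3.88·e^(−0.0157·4/12)
I = 3.8699 + 3.8648 + 3.8597 = 11.5944
F = (S − I)·e^(rT) = (119.74 − 11.5944) · e^(0.0157·5/12)
= 108.1456 · e^0.006542 = 108.1456 × 1.006563 = ₹108.86

₹108.86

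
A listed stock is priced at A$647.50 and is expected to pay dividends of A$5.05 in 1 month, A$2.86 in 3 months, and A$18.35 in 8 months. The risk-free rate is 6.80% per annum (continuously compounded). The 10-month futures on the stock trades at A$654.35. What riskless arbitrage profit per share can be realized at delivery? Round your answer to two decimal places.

PV(dividends) I = 5.05·e^(−0.0680·1/12) + 2.86·e^(−0.0680·3/12) + 18.35·e^(−0.0680·8/12) = 25.3700
Fair futures F* = (S − I)·e^(rT) = (647.50 − 25.3700)·e^0.056667 = 622.1300 × 1.058303 = 658.4020
Market A$654.35 < fair 658.4020: forward underpriced → reverse cash-and-carry (short the stock, invest proceeds at r, pay the dividends, go long the forward).
Profit at T = |F_mkt − F*| = |654.35 − 658.4020| = A$4.05 per share

A$4.05 per share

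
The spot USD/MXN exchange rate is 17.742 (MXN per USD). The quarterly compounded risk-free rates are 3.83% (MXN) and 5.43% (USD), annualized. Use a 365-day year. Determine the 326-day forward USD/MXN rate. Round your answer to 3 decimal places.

By covered interest parity, F = S · (1+r_MXN/4)^(4T) / (1+r_USD/4)^(4T)
= 17.742 × 1.034631 / 1.049351 = 17.742 × 0.985972
F = 17.493 MXN per USD

17.493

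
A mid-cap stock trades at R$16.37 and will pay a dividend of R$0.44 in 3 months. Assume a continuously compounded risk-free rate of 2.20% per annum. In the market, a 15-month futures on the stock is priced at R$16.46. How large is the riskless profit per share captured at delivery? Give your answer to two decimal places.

R$0.08 per share

PV(dividends) I = 0.44·e^(−0.0220·3/12) = 0.4376
Fair futures F* = (S − I)·e^(rT) = (16.37 − 0.4376)·e^0.027500 = 15.9324 × 1.027882 = 16.3766
Market R$16.46 > fair 16.3766: forward overpriced → cash-and-carry (borrow at r, buy the stock and collect the dividends, short the forward).
Profit at T = |F_mkt − F*| = |16.46 − 16.3766| = R$0.08 per share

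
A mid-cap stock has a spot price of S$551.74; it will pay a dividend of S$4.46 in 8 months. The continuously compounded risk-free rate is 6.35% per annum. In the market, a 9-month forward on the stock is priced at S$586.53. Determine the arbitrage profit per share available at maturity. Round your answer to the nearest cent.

PV(dividends) I = 4.46·e^(−0.0635·8/12) = 4.2751
Fair forward F* = (S − I)·e^(rT) = (551.74 − 4.2751)·e^0.047625 = 547.4649 × 1.048777 = 574.1686
Market S$586.53 > fair 574.1686: forward overpriced → cash-and-carry (borrow at r, buy the stock and collect the dividends, short the forward).
Profit at T = |F_mkt − F*| = |586.53 − 574.1686| = S$12.36 per share

S$12.36 per share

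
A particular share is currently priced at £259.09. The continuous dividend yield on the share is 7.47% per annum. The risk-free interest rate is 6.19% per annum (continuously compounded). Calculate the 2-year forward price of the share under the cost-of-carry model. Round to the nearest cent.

£252.54

F = S·e^((r − q)T) = 259.09 · e^((0.0619 − 0.0747) × 2)
= 259.09 · e^-0.025600 = 259.09 × 0.974725
F = £252.54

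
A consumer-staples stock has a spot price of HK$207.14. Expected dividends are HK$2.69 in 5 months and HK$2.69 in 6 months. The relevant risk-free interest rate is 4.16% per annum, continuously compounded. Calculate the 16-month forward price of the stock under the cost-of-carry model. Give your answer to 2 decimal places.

PV(dividends) I = 2.69·e^(−0.0416·5/12) + 2.69·e^(−0.0416·6/12)
I = 2.6438 + 2.6346 = 5.2784
F = (S − I)·e^(rT) = (207.14 − 5.2784) · e^(0.0416·16/12)
= 201.8616 · e^0.055467 = 201.8616 × 1.057034 = HK$213.37

HK$213.37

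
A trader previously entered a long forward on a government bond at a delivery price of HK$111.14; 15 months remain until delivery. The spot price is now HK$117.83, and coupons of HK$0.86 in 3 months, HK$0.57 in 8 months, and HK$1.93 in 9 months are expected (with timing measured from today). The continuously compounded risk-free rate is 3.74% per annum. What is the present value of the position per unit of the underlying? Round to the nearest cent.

HK$8.48

PV(remaining coupons) I = 0.86·e^(−0.0374·3/12) + 0.57·e^(−0.0374·8/12) + 1.93·e^(−0.0374·9/12) = 3.2846
Current forward F = (S − I)·e^(rT) = (117.83 − 3.2846)·e^(0.0374·15/12) = 114.5454 × 1.047860 = 120.0275
Value (long) = (F − K)·e^(−rT) = (120.0275 − 111.14) × 0.954326 = 8.4816
Value = HK$8.48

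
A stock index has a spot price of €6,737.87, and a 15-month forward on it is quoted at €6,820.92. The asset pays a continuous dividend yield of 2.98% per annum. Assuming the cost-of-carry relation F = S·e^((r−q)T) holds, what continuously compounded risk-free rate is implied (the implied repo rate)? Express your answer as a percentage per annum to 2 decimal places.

From F = S·e^((r−q)T): (r − q) = ln(F/S)/T
ln(6820.92/6737.87) = ln(1.012326) = 0.012251
(r − q) = 0.012251 / (15/12) = 0.009801
r = ln(F/S)/T + q = 0.009801 + 0.0298 = 0.039601
r = 3.96%

3.96%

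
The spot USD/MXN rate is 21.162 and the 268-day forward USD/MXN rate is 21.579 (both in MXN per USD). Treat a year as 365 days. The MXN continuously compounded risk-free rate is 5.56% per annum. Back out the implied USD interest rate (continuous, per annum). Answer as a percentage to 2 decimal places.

2.90%

F = S·e^((r_MXN − r_USD)T) ⇒ r_USD = r_MXN − ln(F/S)/T
ln(21.579/21.162) = 0.019513; /(268/365) = 0.026576
r_USD = 0.0556 − 0.026576 = 0.029024
r_USD = 2.90%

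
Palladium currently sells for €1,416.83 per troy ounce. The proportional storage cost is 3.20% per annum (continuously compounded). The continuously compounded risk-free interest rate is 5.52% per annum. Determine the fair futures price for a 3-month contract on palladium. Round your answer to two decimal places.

€1,448.06 per troy ounce

Net carry = r + u − y = 0.0552 + 0.0320 − 0.0000 = 0.0872
F = S·e^((r+u−y)T) = 1416.83 · e^(0.0872 × 3/12) = 1416.83 · e^0.02180000
= 1416.83 × 1.02203936 = €1,448.06 per troy ounce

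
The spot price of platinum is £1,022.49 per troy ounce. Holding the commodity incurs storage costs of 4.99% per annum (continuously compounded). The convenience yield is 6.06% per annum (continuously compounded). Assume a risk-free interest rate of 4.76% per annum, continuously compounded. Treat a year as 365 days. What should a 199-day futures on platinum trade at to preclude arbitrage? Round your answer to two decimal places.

Net carry = r + u − y = 0.0476 + 0.0499 − 0.0606 = 0.0369
F = S·e^((r+u−y)T) = 1022.49 · e^(0.0369 × 199/365) = 1022.49 · e^0.02011808
= 1022.49 × 1.02032181 = £1,043.27 per troy ounce

£1,043.27 per troy ounce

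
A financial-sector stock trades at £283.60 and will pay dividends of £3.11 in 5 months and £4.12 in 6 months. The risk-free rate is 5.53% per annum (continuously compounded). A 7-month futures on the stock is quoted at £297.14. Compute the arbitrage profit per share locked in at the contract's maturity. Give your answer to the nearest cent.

£11.52 per share

PV(dividends) I = 3.11·e^(−0.0553·5/12) + 4.12·e^(−0.0553·6/12) = 7.0468
Fair futures F* = (S − I)·e^(rT) = (283.60 − 7.0468)·e^0.032258 = 276.5532 × 1.032784 = 285.6197
Market £297.14 > fair 285.6197: forward overpriced → cash-and-carry (borrow at r, buy the stock and collect the dividends, short the forward).
Profit at T = |F_mkt − F*| = |297.14 − 285.6197| = £11.52 per share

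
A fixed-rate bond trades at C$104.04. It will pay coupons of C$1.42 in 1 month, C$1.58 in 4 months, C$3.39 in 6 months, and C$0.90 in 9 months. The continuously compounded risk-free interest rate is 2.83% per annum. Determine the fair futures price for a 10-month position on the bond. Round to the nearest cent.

C$99.15

PV(coupons) I = 1.42·e^(−0.0283·1/12) + 1.58·e^(−0.0283·4/12) + 3.39·e^(−0.0283·6/12) + 0.90·e^(−0.0283·9/12)
I = 1.4167 + 1.5652 + 3.3424 + 0.8811 = 7.2054
F = (S − I)·e^(rT) = (104.04 − 7.2054) · e^(0.0283·10/12)
= 96.8346 · e^0.023583 = 96.8346 × 1.023863 = C$99.15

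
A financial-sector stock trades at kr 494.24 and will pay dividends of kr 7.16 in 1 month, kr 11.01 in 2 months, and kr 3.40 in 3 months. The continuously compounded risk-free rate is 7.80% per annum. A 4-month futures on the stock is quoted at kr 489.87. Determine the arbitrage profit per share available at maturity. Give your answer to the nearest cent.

PV(dividends) I = 7.16·e^(−0.0780·1/12) + 11.01·e^(−0.0780·2/12) + 3.40·e^(−0.0780·3/12) = 21.3157
Fair futures F* = (S − I)·e^(rT) = (494.24 − 21.3157)·e^0.026000 = 472.9243 × 1.026341 = 485.3816
Market kr 489.87 > fair 485.3816: forward overpriced → cash-and-carry (borrow at r, buy the stock and collect the dividends, short the forward).
Profit at T = |F_mkt − F*| = |489.87 − 485.3816| = kr 4.49 per share

kr 4.49 per share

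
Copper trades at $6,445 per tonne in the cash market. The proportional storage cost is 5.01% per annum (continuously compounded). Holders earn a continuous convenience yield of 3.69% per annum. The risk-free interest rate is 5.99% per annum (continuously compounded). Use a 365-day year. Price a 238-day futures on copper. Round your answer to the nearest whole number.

Net carry = r + u − y = 0.0599 + 0.0501 − 0.0369 = 0.0731
F = S·e^((r+u−y)T) = 6445 · e^(0.0731 × 238/365) = 6445 · e^0.047665
= 6445 × 1.048819 = $6,760 per tonne

$6,760 per tonne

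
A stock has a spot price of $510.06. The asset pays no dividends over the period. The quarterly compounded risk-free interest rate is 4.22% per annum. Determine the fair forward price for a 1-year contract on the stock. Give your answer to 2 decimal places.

F = S · (1+r/4)^(4T)
= 510.06 × 1.042873
F = $531.93

$531.93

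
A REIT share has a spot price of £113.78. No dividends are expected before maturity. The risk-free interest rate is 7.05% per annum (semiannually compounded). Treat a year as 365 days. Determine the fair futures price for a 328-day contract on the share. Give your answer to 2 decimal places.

£121.09

F = S · (1+r/2)^(2T)
= 113.78 × 1.064242
F = £121.09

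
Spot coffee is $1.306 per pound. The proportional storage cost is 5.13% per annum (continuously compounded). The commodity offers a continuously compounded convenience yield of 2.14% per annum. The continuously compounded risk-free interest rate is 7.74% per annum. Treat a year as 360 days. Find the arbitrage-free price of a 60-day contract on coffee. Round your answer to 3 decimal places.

Net carry = r + u − y = 0.0774 + 0.0513 − 0.0214 = 0.1073
F = S·e^((r+u−y)T) = 1.306 · e^(0.1073 × 60/360) = 1.306 · e^0.017883
= 1.306 × 1.018044 = $1.330 per pound

$1.330 per pound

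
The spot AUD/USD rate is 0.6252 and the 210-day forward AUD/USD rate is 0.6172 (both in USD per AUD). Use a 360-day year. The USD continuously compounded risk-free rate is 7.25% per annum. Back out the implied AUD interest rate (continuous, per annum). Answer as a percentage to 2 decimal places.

F = S·e^((r_USD − r_AUD)T) ⇒ r_AUD = r_USD − ln(F/S)/T
ln(0.6172/0.6252) = -0.012878; /(210/360) = -0.022077
r_AUD = 0.0725 + 0.022077 = 0.094577
r_AUD = 9.46%

9.46%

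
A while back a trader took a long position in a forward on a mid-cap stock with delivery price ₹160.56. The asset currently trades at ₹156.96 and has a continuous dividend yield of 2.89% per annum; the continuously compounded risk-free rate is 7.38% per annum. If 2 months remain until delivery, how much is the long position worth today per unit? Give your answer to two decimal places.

Current fair forward for the remaining 2 months: F = S·e^((r − q)·T), (r − q) = 0.0738 − 0.0289 = 0.0449
F = 156.96 · e^(0.0449 × 2/12) = 156.96 × 1.007511 = 158.1389
Value of long forward = (F − K)·e^(−rT) = (158.1389 − 160.56) · e^(−0.0738·2/12)
= -2.4211 × 0.987775 = -2.39

-₹2.39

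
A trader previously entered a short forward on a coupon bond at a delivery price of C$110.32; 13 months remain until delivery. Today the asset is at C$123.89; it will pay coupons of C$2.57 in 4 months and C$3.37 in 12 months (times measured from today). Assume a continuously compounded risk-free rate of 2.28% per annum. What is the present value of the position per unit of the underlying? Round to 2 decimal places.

PV(remaining coupons) I = 2.57·e^(−0.0228·4/12) + 3.37·e^(−0.0228·12/12) = 5.8446
Current forward F = (S − I)·e^(rT) = (123.89 − 5.8446)·e^(0.0228·13/12) = 118.0454 × 1.025008 = 120.9975
Value (long) = (F − K)·e^(−rT) = (120.9975 − 110.32) × 0.975603 = 10.4170
Short position value = −(long value) = -C$10.42

-C$10.42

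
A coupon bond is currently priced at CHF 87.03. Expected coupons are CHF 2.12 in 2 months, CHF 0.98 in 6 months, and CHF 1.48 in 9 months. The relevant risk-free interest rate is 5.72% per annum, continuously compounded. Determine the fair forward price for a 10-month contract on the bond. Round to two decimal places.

CHF 86.59

PV(coupons) I = 2.12·e^(−0.0572·2/12) + 0.98·e^(−0.0572·6/12) + 1.48·e^(−0.0572·9/12)
I = 2.0999 + 0.9524 + 1.4179 = 4.4702
F = (S − I)·e^(rT) = (87.03 − 4.4702) · e^(0.0572·10/12)
= 82.5598 · e^0.047667 = 82.5598 × 1.048821 = CHF 86.59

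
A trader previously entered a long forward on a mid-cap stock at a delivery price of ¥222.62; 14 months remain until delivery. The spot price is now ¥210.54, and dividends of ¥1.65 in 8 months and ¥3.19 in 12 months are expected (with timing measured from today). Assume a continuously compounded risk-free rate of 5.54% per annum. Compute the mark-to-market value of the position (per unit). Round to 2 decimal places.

-¥2.75

PV(remaining dividends) I = 1.65·e^(−0.0554·8/12) + 3.19·e^(−0.0554·12/12) = 4.6083
Current forward F = (S − I)·e^(rT) = (210.54 − 4.6083)·e^(0.0554·14/12) = 205.9317 × 1.066768 = 219.6813
Value (long) = (F − K)·e^(−rT) = (219.6813 − 222.62) × 0.937411 = -2.7548
Value = -¥2.75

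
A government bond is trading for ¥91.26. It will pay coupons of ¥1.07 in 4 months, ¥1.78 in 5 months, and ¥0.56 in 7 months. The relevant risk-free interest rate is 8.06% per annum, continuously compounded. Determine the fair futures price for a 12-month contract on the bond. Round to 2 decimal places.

¥95.35

PV(coupons) I = 1.07·e^(−0.0806·4/12) + 1.78·e^(−0.0806·5/12) + 0.56·e^(−0.0806·7/12)
I = 1.0416 + 1.7212 + 0.5343 = 3.2971
F = (S − I)·e^(rT) = (91.26 − 3.2971) · e^(0.0806·12/12)
= 87.9629 · e^0.080600 = 87.9629 × 1.083937 = ¥95.35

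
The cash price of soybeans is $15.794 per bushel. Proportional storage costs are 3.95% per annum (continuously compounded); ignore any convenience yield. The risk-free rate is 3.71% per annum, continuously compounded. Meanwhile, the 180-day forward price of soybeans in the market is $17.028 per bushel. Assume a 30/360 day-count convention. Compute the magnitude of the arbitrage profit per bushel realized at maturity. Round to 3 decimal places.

$0.617 per bushel

Fair forward: F* = S·e^(carry·T), with carry = (r + u) = 0.0371 + 0.0395 = 0.0766
F* = 15.794 · e^(0.0766 × 180/360) = 15.794 · e^0.038300 = 15.794 × 1.039043 = $16.4106
Market $17.028 > fair $16.4106: forward overpriced → cash-and-carry (buy spot, short the forward).
At maturity, profit = |F_mkt − F*| = |17.028 − 16.4106| = $0.617 per bushel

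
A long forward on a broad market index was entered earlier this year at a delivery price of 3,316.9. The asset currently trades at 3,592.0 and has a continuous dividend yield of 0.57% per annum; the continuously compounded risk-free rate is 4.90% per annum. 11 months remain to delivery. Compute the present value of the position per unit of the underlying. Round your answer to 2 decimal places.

402.07

Current fair forward for the remaining 11 months: F = S·e^((r − q)·T), (r − q) = 0.0490 − 0.0057 = 0.0433
F = 3592.0 · e^(0.0433 × 11/12) = 3592.0 × 1.04048991 = 3737.4398
Value of long forward = (F − K)·e^(−rT) = (3737.4398 − 3316.9) · e^(−0.0490·11/12)
= 420.5398 × 0.95607715 = 402.07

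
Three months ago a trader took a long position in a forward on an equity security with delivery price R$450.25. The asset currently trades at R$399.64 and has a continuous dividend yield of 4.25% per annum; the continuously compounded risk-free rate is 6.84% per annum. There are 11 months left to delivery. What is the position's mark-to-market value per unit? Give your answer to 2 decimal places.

Current fair forward for the remaining 11 months: F = S·e^((r − q)·T), (r − q) = 0.0684 − 0.0425 = 0.0259
F = 399.64 · e^(0.0259 × 11/12) = 399.64 × 1.024026 = 409.2418
Value of long forward = (F − K)·e^(−rT) = (409.2418 − 450.25) · e^(−0.0684·11/12)
= -41.0082 × 0.939225 = -38.52

-R$38.52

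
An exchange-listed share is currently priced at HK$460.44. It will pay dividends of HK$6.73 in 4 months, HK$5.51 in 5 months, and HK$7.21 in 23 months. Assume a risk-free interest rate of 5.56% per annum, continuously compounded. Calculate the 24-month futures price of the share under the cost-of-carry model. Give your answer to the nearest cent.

HK$493.95

PV(dividends) I = 6.73·e^(−0.0556·4/12) + 5.51·e^(−0.0556·5/12) + 7.21·e^(−0.0556·23/12)
I = 6.6064 + 5.3838 + 6.4812 = 18.4714
F = (S − I)·e^(rT) = (460.44 − 18.4714) · e^(0.0556·24/12)
= 441.9686 · e^0.111200 = 441.9686 × 1.117618 = HK$493.95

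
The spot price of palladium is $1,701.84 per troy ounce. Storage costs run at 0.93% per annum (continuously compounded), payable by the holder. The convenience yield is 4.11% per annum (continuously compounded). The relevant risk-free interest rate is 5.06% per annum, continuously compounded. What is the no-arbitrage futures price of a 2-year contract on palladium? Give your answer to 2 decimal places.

$1,767.05 per troy ounce

Net carry = r + u − y = 0.0506 + 0.0093 − 0.0411 = 0.0188
F = S·e^((r+u−y)T) = 1701.84 · e^(0.0188 × 2) = 1701.84 · e^0.03760000
= 1701.84 × 1.03831582 = $1,767.05 per troy ounce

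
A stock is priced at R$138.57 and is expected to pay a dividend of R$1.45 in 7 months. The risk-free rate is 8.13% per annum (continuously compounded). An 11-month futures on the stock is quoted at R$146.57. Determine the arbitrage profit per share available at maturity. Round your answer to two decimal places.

PV(dividends) I = 1.45·e^(−0.0813·7/12) = 1.3828
Fair futures F* = (S − I)·e^(rT) = (138.57 − 1.3828)·e^0.074525 = 137.1872 × 1.077372 = 147.8016
Market R$146.57 < fair 147.8016: forward underpriced → reverse cash-and-carry (short the stock, invest proceeds at r, pay the dividends, go long the forward).
Profit at T = |F_mkt − F*| = |146.57 − 147.8016| = R$1.23 per share

R$1.23 per share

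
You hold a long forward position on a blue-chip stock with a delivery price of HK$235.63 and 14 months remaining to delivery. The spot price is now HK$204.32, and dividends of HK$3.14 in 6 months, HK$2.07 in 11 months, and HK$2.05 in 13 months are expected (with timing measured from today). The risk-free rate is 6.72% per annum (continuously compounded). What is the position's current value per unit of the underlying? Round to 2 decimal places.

-HK$20.43

PV(remaining dividends) I = 3.14·e^(−0.0672·6/12) + 2.07·e^(−0.0672·11/12) + 2.05·e^(−0.0672·13/12) = 6.8886
Current forward F = (S − I)·e^(rT) = (204.32 − 6.8886)·e^(0.0672·14/12) = 197.4314 × 1.081555 = 213.5329
Value (long) = (F − K)·e^(−rT) = (213.5329 − 235.63) × 0.924595 = -20.4309
Value = -HK$20.43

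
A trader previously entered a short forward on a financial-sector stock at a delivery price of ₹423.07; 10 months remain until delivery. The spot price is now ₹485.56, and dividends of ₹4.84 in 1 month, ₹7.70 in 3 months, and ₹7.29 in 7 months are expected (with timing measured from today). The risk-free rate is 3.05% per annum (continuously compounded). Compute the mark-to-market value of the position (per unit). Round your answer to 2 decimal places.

-₹53.48

PV(remaining dividends) I = 4.84·e^(−0.0305·1/12) + 7.70·e^(−0.0305·3/12) + 7.29·e^(−0.0305·7/12) = 19.6307
Current forward F = (S − I)·e^(rT) = (485.56 − 19.6307)·e^(0.0305·10/12) = 465.9293 × 1.025742 = 477.9233
Value (long) = (F − K)·e^(−rT) = (477.9233 − 423.07) × 0.974904 = 53.4767
Short position value = −(long value) = -₹53.48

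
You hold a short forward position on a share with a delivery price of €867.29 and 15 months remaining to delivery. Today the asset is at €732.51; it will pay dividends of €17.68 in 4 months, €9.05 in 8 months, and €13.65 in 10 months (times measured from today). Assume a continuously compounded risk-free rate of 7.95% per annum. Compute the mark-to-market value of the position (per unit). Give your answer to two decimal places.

€91.31

PV(remaining dividends) I = 17.68·e^(−0.0795·4/12) + 9.05·e^(−0.0795·8/12) + 13.65·e^(−0.0795·10/12) = 38.5755
Current forward F = (S − I)·e^(rT) = (732.51 − 38.5755)·e^(0.0795·15/12) = 693.9345 × 1.104480 = 766.4368
Value (long) = (F − K)·e^(−rT) = (766.4368 − 867.29) × 0.905403 = -91.3128
Short position value = −(long value) = €91.31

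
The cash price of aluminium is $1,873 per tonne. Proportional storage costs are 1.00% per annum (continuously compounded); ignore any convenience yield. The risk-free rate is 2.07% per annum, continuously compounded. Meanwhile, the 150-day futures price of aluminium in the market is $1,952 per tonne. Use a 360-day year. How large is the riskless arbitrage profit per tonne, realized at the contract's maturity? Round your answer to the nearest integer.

$55 per tonne

Fair futures: F* = S·e^(carry·T), with carry = (r + u) = 0.0207 + 0.0100 = 0.0307
F* = 1873 · e^(0.0307 × 150/360) = 1873 · e^0.012792 = 1873 × 1.012874 = $1897.1130
Market $1952 > fair $1897.1130: forward overpriced → cash-and-carry (buy spot, short the forward).
At maturity, profit = |F_mkt − F*| = |1952 − 1897.1130| = $55 per tonne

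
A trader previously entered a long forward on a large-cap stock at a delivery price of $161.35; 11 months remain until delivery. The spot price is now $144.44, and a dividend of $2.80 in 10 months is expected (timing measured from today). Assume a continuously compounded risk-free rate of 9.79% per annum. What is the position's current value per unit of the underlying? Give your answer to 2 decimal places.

-$5.64

PV(remaining dividends) I = 2.80·e^(−0.0979·10/12) = 2.5806
Current forward F = (S − I)·e^(rT) = (144.44 − 2.5806)·e^(0.0979·11/12) = 141.8594 × 1.093892 = 155.1789
Value (long) = (F − K)·e^(−rT) = (155.1789 − 161.35) × 0.914167 = -5.6414
Value = -$5.64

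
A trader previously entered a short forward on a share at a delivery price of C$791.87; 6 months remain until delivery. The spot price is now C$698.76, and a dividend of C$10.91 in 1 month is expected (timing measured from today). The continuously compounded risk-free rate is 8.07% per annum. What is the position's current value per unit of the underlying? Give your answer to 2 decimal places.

PV(remaining dividends) I = 10.91·e^(−0.0807·1/12) = 10.8369
Current forward F = (S − I)·e^(rT) = (698.76 − 10.8369)·e^(0.0807·6/12) = 687.9231 × 1.041175 = 716.2483
Value (long) = (F − K)·e^(−rT) = (716.2483 − 791.87) × 0.960453 = -72.6311
Short position value = −(long value) = C$72.63

C$72.63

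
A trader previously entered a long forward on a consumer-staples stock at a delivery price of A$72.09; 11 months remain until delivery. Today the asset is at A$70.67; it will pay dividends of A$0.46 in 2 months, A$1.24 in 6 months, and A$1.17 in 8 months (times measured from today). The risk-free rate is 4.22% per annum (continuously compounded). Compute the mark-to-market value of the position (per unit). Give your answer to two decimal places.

PV(remaining dividends) I = 0.46·e^(−0.0422·2/12) + 1.24·e^(−0.0422·6/12) + 1.17·e^(−0.0422·8/12) = 2.8084
Current forward F = (S − I)·e^(rT) = (70.67 − 2.8084)·e^(0.0422·11/12) = 67.8616 × 1.039441 = 70.5381
Value (long) = (F − K)·e^(−rT) = (70.5381 − 72.09) × 0.962055 = -1.4930
Value = -A$1.49

-A$1.49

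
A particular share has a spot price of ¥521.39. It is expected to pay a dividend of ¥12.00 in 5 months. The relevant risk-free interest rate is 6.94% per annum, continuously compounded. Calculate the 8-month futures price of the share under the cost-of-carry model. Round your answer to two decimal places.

PV(dividends) I = 12.00·e^(−0.0694·5/12)
I = 11.6580
F = (S − I)·e^(rT) = (521.39 − 11.6580) · e^(0.0694·8/12)
= 509.7320 · e^0.046267 = 509.7320 × 1.047354 = ¥533.87

¥533.87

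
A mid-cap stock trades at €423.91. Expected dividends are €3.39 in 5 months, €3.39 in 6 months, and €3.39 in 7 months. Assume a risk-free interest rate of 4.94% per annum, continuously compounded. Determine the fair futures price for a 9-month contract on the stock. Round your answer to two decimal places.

PV(dividends) I = 3.39·e^(−0.0494·5/12) + 3.39·e^(−0.0494·6/12) + 3.39·e^(−0.0494·7/12)
I = 3.3209 + 3.3073 + 3.2937 = 9.9219
F = (S − I)·e^(rT) = (423.91 − 9.9219) · e^(0.0494·9/12)
= 413.9881 · e^0.037050 = 413.9881 × 1.037745 = €429.61

€429.61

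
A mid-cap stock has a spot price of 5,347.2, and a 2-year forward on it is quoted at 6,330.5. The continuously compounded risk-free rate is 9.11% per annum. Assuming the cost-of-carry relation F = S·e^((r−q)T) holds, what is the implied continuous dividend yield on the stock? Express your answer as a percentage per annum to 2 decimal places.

0.67%

From F = S·e^((r−q)T): (r − q) = ln(F/S)/T
ln(6330.5/5347.2) = ln(1.183891) = 0.168806
(r − q) = 0.168806 / (2) = 0.084403
q = r − ln(F/S)/T = 0.0911 − 0.084403 = 0.006697
q = 0.67%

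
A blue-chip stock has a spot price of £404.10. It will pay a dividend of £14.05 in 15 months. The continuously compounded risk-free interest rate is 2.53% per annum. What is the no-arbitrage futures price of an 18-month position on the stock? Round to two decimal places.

PV(dividends) I = 14.05·e^(−0.0253·15/12)
I = 13.6126
F = (S − I)·e^(rT) = (404.10 − 13.6126) · e^(0.0253·18/12)
= 390.4874 · e^0.037950 = 390.4874 × 1.038679 = £405.59

£405.59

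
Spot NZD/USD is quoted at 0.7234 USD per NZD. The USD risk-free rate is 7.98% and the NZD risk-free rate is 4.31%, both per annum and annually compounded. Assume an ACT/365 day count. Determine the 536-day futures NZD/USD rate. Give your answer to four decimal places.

By covered interest parity, F = S · (1+r_USD)^T / (1+r_NZD)^T
= 0.7234 × 1.119346 / 1.063926 = 0.7234 × 1.052090
F = 0.7611 USD per NZD

0.7611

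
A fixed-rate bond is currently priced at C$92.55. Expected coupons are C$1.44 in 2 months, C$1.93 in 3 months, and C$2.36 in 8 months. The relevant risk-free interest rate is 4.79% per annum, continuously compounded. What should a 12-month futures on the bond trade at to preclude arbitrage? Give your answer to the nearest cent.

PV(coupons) I = 1.44·e^(−0.0479·2/12) + 1.93·e^(−0.0479·3/12) + 2.36·e^(−0.0479·8/12)
I = 1.4285 + 1.9070 + 2.2858 = 5.6213
F = (S − I)·e^(rT) = (92.55 − 5.6213) · e^(0.0479·12/12)
= 86.9287 · e^0.047900 = 86.9287 × 1.049066 = C$91.19

C$91.19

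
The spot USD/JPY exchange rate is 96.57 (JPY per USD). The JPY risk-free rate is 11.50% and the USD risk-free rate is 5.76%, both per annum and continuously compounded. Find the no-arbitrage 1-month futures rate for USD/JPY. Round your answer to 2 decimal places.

F = S·e^((r_JPY − r_USD)T) = 96.57 · e^((0.1150 − 0.0576) × 1/12)
= 96.57 · e^0.004783 = 96.57 × 1.004794
F = 97.03 JPY per USD

97.03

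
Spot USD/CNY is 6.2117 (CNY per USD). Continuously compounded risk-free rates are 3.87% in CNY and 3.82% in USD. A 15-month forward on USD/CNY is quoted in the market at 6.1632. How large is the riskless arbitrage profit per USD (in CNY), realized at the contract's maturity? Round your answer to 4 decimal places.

Fair forward: F* = S·e^(carry·T), with carry = (r_CNY − r_USD) = 0.0387 − 0.0382 = 0.0005
F* = 6.2117 · e^(0.0005 × 15/12) = 6.2117 · e^0.000625 = 6.2117 × 1.000625 = 6.2156
Market 6.1632 < fair 6.2156: forward underpriced → reverse cash-and-carry (short spot, go long the forward).
At maturity, profit = |F_mkt − F*| = |6.1632 − 6.2156| = 0.0524 per USD (in CNY)

0.0524 per USD (in CNY)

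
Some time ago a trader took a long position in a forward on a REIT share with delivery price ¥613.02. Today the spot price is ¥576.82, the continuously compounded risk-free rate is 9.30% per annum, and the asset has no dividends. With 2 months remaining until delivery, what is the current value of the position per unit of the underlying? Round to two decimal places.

Current fair forward for the remaining 2 months: F = S·e^(r·T), r = 0.0930
F = 576.82 · e^(0.0930 × 2/12) = 576.82 × 1.015621 = 585.8305
Value of long forward = (F − K)·e^(−rT) = (585.8305 − 613.02) · e^(−0.0930·2/12)
= -27.1895 × 0.984620 = -26.77

-¥26.77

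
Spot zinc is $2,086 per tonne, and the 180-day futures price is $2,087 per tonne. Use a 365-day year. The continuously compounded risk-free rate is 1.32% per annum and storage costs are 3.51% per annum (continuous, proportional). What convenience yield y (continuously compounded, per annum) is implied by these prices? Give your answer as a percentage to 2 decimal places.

F = S·e^((r+u−y)T) ⇒ (r+u−y) = ln(F/S)/T
ln(2087/2086) = 0.000479; /T ⇒ 0.000971
y = r + u − ln(F/S)/T = 0.0132 + 0.0351 − 0.000971 = 0.047329
y = 4.73%

4.73%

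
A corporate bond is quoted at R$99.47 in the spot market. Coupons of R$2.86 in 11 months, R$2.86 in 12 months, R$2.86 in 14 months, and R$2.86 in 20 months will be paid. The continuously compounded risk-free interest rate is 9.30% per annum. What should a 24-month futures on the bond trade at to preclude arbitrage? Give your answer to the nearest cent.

R$107.46

PV(coupons) I = 2.86·e^(−0.0930·11/12) + 2.86·e^(−0.0930·12/12) + 2.86·e^(−0.0930·14/12) + 2.86·e^(−0.0930·20/12)
I = 2.6263 + 2.6060 + 2.5659 + 2.4493 = 10.2475
F = (S − I)·e^(rT) = (99.47 − 10.2475) · e^(0.0930·24/12)
= 89.2225 · e^0.186000 = 89.2225 × 1.204422 = R$107.46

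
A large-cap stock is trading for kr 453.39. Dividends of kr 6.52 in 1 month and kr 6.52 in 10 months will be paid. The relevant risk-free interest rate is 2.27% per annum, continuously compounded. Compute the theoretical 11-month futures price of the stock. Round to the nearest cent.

kr 449.75

PV(dividends) I = 6.52·e^(−0.0227·1/12) + 6.52·e^(−0.0227·10/12)
I = 6.5077 + 6.3978 = 12.9055
F = (S − I)·e^(rT) = (453.39 − 12.9055) · e^(0.0227·11/12)
= 440.4845 · e^0.020808 = 440.4845 × 1.021026 = kr 449.75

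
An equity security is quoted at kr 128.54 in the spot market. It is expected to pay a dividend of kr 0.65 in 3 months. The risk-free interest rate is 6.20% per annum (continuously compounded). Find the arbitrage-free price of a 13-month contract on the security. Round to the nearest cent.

PV(dividends) I = 0.65·e^(−0.0620·3/12)
I = 0.6400
F = (S − I)·e^(rT) = (128.54 − 0.6400) · e^(0.0620·13/12)
= 127.9000 · e^0.067167 = 127.9000 × 1.069474 = kr 136.79

kr 136.79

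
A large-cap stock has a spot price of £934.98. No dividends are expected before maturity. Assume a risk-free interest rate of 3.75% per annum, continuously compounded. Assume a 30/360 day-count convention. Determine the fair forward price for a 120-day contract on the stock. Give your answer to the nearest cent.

£946.74

F = S·e^(rT) = 934.98 · e^(0.0375 × 120/360)
= 934.98 · e^0.012500 = 934.98 × 1.012578
F = £946.74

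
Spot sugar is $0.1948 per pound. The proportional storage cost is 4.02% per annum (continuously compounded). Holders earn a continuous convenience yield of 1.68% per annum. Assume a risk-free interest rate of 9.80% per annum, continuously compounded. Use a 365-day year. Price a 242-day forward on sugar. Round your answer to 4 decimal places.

Net carry = r + u − y = 0.0980 + 0.0402 − 0.0168 = 0.1214
F = S·e^((r+u−y)T) = 0.1948 · e^(0.1214 × 242/365) = 0.1948 · e^0.080490
= 0.1948 × 1.083818 = $0.2111 per pound

$0.2111 per pound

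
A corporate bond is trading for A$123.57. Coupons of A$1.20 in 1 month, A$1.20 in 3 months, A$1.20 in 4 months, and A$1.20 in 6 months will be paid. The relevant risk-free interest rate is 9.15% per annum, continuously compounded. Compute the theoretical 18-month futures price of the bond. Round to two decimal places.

PV(coupons) I = 1.20·e^(−0.0915·1/12) + 1.20·e^(−0.0915·3/12) + 1.20·e^(−0.0915·4/12) + 1.20·e^(−0.0915·6/12)
I = 1.1909 + 1.1729 + 1.1640 + 1.1463 = 4.6741
F = (S − I)·e^(rT) = (123.57 − 4.6741) · e^(0.0915·18/12)
= 118.8959 · e^0.137250 = 118.8959 × 1.147115 = A$136.39

A$136.39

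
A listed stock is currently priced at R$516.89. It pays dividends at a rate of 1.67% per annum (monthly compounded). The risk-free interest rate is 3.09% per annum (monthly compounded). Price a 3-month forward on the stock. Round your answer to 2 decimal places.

F = S · (1+r/12)^(12T) / (1+q/12)^(12T)
= 516.89 × 1.007745 / 1.004181 = 516.89 × 1.003549
F = R$518.72

R$518.72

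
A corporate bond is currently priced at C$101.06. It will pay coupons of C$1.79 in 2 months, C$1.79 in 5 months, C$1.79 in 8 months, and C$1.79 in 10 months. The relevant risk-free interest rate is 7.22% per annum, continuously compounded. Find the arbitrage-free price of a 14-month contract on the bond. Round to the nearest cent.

PV(coupons) I = 1.79·e^(−0.0722·2/12) + 1.79·e^(−0.0722·5/12) + 1.79·e^(−0.0722·8/12) + 1.79·e^(−0.0722·10/12)
I = 1.7686 + 1.7370 + 1.7059 + 1.6855 = 6.8970
F = (S − I)·e^(rT) = (101.06 − 6.8970) · e^(0.0722·14/12)
= 94.1630 · e^0.084233 = 94.1630 × 1.087882 = C$102.44

C$102.44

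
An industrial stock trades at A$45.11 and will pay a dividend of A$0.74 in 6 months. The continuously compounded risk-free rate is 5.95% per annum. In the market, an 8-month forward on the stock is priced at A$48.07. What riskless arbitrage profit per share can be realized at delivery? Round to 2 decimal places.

A$1.88 per share

PV(dividends) I = 0.74·e^(−0.0595·6/12) = 0.7183
Fair forward F* = (S − I)·e^(rT) = (45.11 − 0.7183)·e^0.039667 = 44.3917 × 1.040464 = 46.1880
Market A$48.07 > fair 46.1880: forward overpriced → cash-and-carry (borrow at r, buy the stock and collect the dividends, short the forward).
Profit at T = |F_mkt − F*| = |48.07 − 46.1880| = A$1.88 per share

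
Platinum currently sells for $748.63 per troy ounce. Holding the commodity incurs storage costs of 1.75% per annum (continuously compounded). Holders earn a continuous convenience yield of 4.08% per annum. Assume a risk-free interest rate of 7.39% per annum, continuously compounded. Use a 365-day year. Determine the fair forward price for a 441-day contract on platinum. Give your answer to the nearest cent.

$795.83 per troy ounce

Net carry = r + u − y = 0.0739 + 0.0175 − 0.0408 = 0.0506
F = S·e^((r+u−y)T) = 748.63 · e^(0.0506 × 441/365) = 748.63 · e^0.061136
= 748.63 × 1.063043 = $795.83 per troy ounce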